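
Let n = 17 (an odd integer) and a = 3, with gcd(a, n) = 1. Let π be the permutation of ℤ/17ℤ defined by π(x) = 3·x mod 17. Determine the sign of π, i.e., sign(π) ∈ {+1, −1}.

-1

Start at x=6: 6 → 1 → 3 → 9 → 10 → 13 → 5 → … (one orbit).
Cycle type of π: 16 + 1; total 2 cycles.
sign(π) = (−1)^{n − #cycles} = (−1)^{17−2} = (−1)^15 = -1.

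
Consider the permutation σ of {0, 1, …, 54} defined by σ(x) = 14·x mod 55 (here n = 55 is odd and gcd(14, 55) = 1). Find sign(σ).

Orbit of 31 under x↦14x: [31, 49, 26, 34, 36, 9, 16]… (length divides ord_55(14)).
The orbit structure of x ↦ 14x mod 55: 9 orbits of sizes [10, 10, 10, 10, 5, 5, 2, 2, 1].
With 9 cycles on 55 points, sign = (−1)^{55−9} = +1.
The Jacobi symbol (14|55) = +1 (Zolotarev) agrees.

+1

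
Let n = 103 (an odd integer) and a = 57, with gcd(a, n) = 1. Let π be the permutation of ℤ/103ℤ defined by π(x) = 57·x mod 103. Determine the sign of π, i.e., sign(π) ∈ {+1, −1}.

Trace 57: π^k(57) = [57, 56, 102, 46, 47, 1] for k=0..5.
π_57 has 18 disjoint cycles with lengths [6, 6, 6, 6, 6, 6, 6, 6, 6, 6, 6, 6, 6, 6, 6, 6, 6, 1] on {0,…,102}.
18 cycles on 103: each ℓ→(−1)^(ℓ−1), product (−1)^85 = -1.
Check: (57/103) = -1 by Zolotarev.

-1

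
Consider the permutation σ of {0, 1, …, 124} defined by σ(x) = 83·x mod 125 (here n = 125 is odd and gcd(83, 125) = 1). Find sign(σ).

-1

Start at x=59: 59 → 22 → 76 → 58 → 64 → 62 → 21 → … (one orbit).
Decompose π into cycles: lengths [100, 20, 4, 1] (4 cycles, including the fixed point 0).
sign(π) = (−1)^{n − #cycles} = (−1)^{125−4} = (−1)^121 = -1.
Via Zolotarev, sign(π_{83}) = (83|125) = -1.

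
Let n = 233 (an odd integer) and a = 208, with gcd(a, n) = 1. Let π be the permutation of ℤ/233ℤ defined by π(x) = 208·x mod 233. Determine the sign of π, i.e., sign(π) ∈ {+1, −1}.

+1

Start at x=135: 135 → 120 → 29 → 207 → 184 → 60 → 131 → … (one orbit).
Cycle lengths of π_208 on ℤ/233ℤ: [116, 116, 1]; 3 cycles in total.
With 3 cycles on 233 points, sign = (−1)^{233−3} = +1.
Zolotarev: (208|233) = +1, matching the cycle-count sign.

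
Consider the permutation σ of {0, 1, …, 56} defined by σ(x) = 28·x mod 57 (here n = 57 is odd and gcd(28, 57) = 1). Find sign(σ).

Trace 16: π^k(16) = [16, 49, 4, 55, 1, 28, 43] for k=0..6.
Decompose π into cycles: lengths [9, 9, 9, 9, 9, 9, 1, 1, 1] (9 cycles, including the fixed point 0).
57 − 9 = 48 transpositions; sign(π) = (−1)^48 = +1.

+1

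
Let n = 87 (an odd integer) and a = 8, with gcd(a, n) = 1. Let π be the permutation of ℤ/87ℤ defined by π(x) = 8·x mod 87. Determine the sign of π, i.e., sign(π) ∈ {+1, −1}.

Orbit of 68 under x↦8x: [68, 22, 2, 16, 41, 67, 14]… (length divides ord_87(8)).
5 cycles of lengths [28, 28, 28, 2, 1].
With 5 cycles on 87 points, sign = (−1)^{87−5} = +1.
(8|87)_J = +1 (Zolotarev's lemma cross-check).

+1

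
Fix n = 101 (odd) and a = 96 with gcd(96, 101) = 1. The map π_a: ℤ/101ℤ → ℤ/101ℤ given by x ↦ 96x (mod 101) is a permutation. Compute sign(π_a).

Orbit of 76 under x↦96x: [76, 24, 82, 95, 30, 52, 43]… (length divides ord_101(96)).
Decompose π into cycles: lengths [50, 50, 1] (3 cycles, including the fixed point 0).
sign(π) = (−1)^{n − #cycles} = (−1)^{101−3} = (−1)^98 = +1.
The Jacobi symbol (96|101) = +1 (Zolotarev) agrees.

+1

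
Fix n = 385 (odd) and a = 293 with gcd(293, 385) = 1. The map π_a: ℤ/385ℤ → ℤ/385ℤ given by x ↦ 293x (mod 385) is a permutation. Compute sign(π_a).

Orbit of 293 under x↦293x: [293, 379, 167, 36, 153, 169, 237]… (length divides ord_385(293)).
π_293 has 32 disjoint cycles with lengths [20, 20, 20, 20, 20, 20, 20, 20, 20, 20, 20, 20, 20, 20, 10, 10, 10, 10, 10, 10, 10, 4, 4, 4, 4, 4, 4, 4, 2, 2, 2, 1] on {0,…,384}.
385 − 32 = 353 transpositions; sign(π) = (−1)^353 = -1.

-1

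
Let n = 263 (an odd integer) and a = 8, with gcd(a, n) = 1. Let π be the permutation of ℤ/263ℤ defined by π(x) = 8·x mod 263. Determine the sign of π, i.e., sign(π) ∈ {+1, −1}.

Start at x=75: 75 → 74 → 66 → 2 → 16 → 128 → 235 → … (one orbit).
The orbit structure of x ↦ 8x mod 263: 3 orbits of sizes [131, 131, 1].
With 3 cycles on 263 points, sign = (−1)^{263−3} = +1.
(8|263)_J = +1 (Zolotarev's lemma cross-check).

+1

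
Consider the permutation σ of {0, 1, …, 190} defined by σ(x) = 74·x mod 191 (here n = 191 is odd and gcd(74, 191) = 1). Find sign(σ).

-1

Orbit of 43 under x↦74x: [43, 126, 156, 84, 104, 56, 133]… (length divides ord_191(74)).
Cycle type of π: 190 + 1; total 2 cycles.
n − c = 191 − 2 = 189; sign = (−1)^189 = -1.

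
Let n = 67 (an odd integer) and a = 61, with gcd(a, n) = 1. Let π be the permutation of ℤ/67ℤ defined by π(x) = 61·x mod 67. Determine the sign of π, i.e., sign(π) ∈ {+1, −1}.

-1

Orbit of 63 under x↦61x: [63, 24, 57, 60, 42, 16, 38]… (length divides ord_67(61)).
π_61 has 2 disjoint cycles with lengths [66, 1] on {0,…,66}.
67 − 2 = 65 transpositions; sign(π) = (−1)^65 = -1.
(61|67)_J = -1 (Zolotarev's lemma cross-check).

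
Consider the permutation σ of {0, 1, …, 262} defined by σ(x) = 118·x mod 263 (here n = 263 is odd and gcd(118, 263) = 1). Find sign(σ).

Start at x=207: 207 → 230 → 51 → 232 → 24 → 202 → 166 → … (one orbit).
Cycle type of π: 262 + 1; total 2 cycles.
263 − 2 = 261 transpositions; sign(π) = (−1)^261 = -1.
The Jacobi symbol (118|263) = -1 (Zolotarev) agrees.

-1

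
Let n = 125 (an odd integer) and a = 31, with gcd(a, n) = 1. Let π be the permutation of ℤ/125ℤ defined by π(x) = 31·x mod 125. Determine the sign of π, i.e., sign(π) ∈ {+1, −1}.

+1

Orbit of 11 under x↦31x: [11, 91, 71, 76, 106, 36, 116]… (length divides ord_125(31)).
The orbit structure of x ↦ 31x mod 125: 13 orbits of sizes [25, 25, 25, 25, 5, 5, 5, 5, 1, 1, 1, 1, 1].
13 cycles on 125: each ℓ→(−1)^(ℓ−1), product (−1)^112 = +1.
Check: (31/125) = +1 by Zolotarev.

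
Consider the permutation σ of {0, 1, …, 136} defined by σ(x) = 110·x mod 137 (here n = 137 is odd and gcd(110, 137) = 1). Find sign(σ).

-1

Trace 77: π^k(77) = [77, 113, 100, 40, 16, 116, 19] for k=0..6.
2 cycles of lengths [136, 1].
2 cycles on 137: each ℓ→(−1)^(ℓ−1), product (−1)^135 = -1.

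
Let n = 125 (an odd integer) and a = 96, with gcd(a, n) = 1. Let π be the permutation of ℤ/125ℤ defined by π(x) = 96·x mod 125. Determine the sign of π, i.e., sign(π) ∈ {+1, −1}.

+1

Orbit of 106 under x↦96x: [106, 51, 21, 16, 36, 81, 26]… (length divides ord_125(96)).
The orbit structure of x ↦ 96x mod 125: 13 orbits of sizes [25, 25, 25, 25, 5, 5, 5, 5, 1, 1, 1, 1, 1].
With 13 cycles on 125 points, sign = (−1)^{125−13} = +1.
Zolotarev: (96|125) = +1, matching the cycle-count sign.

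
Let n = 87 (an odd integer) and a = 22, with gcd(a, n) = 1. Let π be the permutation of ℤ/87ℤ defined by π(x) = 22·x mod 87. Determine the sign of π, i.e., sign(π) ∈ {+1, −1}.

Start at x=49: 49 → 34 → 52 → 13 → 25 → 28 → 7 → … (one orbit).
Cycle lengths of π_22 on ℤ/87ℤ: [14, 14, 14, 14, 14, 14, 1, 1, 1]; 9 cycles in total.
Σ(ℓ_i−1) = 87−9 = 78; sign = (−1)^78 = +1.
Check: (22/87) = +1 by Zolotarev.

+1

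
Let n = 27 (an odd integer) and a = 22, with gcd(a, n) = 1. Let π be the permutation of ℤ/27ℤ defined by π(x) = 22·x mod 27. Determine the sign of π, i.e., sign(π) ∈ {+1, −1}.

+1

Start at x=1: 1 → 22 → 25 → 10 → 4 → 7 → 19 → … (one orbit).
π_22 has 7 disjoint cycles with lengths [9, 9, 3, 3, 1, 1, 1] on {0,…,26}.
27 − 7 = 20 transpositions; sign(π) = (−1)^20 = +1.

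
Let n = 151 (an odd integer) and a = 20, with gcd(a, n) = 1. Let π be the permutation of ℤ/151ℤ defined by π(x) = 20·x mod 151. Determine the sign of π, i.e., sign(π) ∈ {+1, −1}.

+1

Start at x=19: 19 → 78 → 50 → 94 → 68 → 1 → 20 → … (one orbit).
The orbit structure of x ↦ 20x mod 151: 7 orbits of sizes [25, 25, 25, 25, 25, 25, 1].
sign(π) = (−1)^{n − #cycles} = (−1)^{151−7} = (−1)^144 = +1.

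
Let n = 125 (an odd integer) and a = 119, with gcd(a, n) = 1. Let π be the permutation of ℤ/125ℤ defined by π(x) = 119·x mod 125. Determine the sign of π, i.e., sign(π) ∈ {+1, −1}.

Trace 69: π^k(69) = [69, 86, 109, 96, 49, 81, 14] for k=0..6.
π_119 has 7 disjoint cycles with lengths [50, 50, 10, 10, 2, 2, 1] on {0,…,124}.
125 − 7 = 118 transpositions; sign(π) = (−1)^118 = +1.

+1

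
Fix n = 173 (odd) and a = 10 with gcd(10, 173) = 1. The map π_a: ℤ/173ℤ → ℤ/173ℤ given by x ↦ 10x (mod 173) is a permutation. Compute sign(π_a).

Start at x=160: 160 → 43 → 84 → 148 → 96 → 95 → 85 → … (one orbit).
Cycle type of π: 43×4 + 1; total 5 cycles.
5 cycles on 173: each ℓ→(−1)^(ℓ−1), product (−1)^168 = +1.

+1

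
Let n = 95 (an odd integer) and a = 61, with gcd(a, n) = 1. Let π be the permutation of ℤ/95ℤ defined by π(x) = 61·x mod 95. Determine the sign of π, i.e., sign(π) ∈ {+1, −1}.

Trace 16: π^k(16) = [16, 26, 66, 36, 11, 6, 81] for k=0..6.
π_61 has 15 disjoint cycles with lengths [9, 9, 9, 9, 9, 9, 9, 9, 9, 9, 1, 1, 1, 1, 1] on {0,…,94}.
With 15 cycles on 95 points, sign = (−1)^{95−15} = +1.
Via Zolotarev, sign(π_{61}) = (61|95) = +1.

+1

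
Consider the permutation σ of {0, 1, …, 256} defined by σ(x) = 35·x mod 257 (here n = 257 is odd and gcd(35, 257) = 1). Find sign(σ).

+1

Start at x=189: 189 → 190 → 225 → 165 → 121 → 123 → 193 → … (one orbit).
Cycle lengths of π_35 on ℤ/257ℤ: [64, 64, 64, 64, 1]; 5 cycles in total.
Σ(ℓ_i−1) = 257−5 = 252; sign = (−1)^252 = +1.
The Jacobi symbol (35|257) = +1 (Zolotarev) agrees.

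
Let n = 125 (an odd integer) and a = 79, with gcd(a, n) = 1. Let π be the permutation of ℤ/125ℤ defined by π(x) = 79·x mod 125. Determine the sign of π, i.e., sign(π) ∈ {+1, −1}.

+1

Orbit of 19 under x↦79x: [19, 1, 79, 116, 39, 81, 24]… (length divides ord_125(79)).
7 cycles of lengths [50, 50, 10, 10, 2, 2, 1].
125 − 7 = 118 transpositions; sign(π) = (−1)^118 = +1.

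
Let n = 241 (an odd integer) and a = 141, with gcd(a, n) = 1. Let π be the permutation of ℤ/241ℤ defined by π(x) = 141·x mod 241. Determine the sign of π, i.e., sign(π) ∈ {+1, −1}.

+1

Trace 81: π^k(81) = [81, 94, 240, 100, 122, 91, 58] for k=0..6.
9 cycles of lengths [30, 30, 30, 30, 30, 30, 30, 30, 1].
9 cycles on 241: each ℓ→(−1)^(ℓ−1), product (−1)^232 = +1.
The Jacobi symbol (141|241) = +1 (Zolotarev) agrees.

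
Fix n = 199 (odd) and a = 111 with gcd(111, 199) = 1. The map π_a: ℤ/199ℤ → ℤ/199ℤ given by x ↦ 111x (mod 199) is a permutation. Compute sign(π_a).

Trace 18: π^k(18) = [18, 8, 92, 63, 28, 123, 121] for k=0..6.
π_111 has 7 disjoint cycles with lengths [33, 33, 33, 33, 33, 33, 1] on {0,…,198}.
Σ(ℓ_i−1) = 199−7 = 192; sign = (−1)^192 = +1.
Zolotarev: (111|199) = +1, matching the cycle-count sign.

+1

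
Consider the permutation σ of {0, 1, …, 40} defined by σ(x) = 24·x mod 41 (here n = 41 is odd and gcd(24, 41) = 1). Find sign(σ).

-1

Orbit of 25 under x↦24x: [25, 26, 9, 11, 18, 22, 36]… (length divides ord_41(24)).
The orbit structure of x ↦ 24x mod 41: 2 orbits of sizes [40, 1].
2 cycles on 41: each ℓ→(−1)^(ℓ−1), product (−1)^39 = -1.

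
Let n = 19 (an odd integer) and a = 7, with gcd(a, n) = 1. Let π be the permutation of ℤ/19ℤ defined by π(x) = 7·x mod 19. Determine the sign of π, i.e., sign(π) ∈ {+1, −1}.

Trace 11: π^k(11) = [11, 1, 7] for k=0..2.
The orbit structure of x ↦ 7x mod 19: 7 orbits of sizes [3, 3, 3, 3, 3, 3, 1].
19 − 7 = 12 transpositions; sign(π) = (−1)^12 = +1.

+1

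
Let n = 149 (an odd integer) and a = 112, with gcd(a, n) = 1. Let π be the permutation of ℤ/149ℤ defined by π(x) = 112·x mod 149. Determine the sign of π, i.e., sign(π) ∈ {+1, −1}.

Orbit of 125 under x↦112x: [125, 143, 73, 130, 107, 64, 16]… (length divides ord_149(112)).
The orbit structure of x ↦ 112x mod 149: 3 orbits of sizes [74, 74, 1].
sign(π) = (−1)^{n − #cycles} = (−1)^{149−3} = (−1)^146 = +1.
(112|149)_J = +1 (Zolotarev's lemma cross-check).

+1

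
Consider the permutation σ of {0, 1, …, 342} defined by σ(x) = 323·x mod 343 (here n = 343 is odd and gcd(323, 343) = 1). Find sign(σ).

Orbit of 225 under x↦323x: [225, 302, 134, 64, 92, 218, 99]… (length divides ord_343(323)).
π_323 has 19 disjoint cycles with lengths [49, 49, 49, 49, 49, 49, 7, 7, 7, 7, 7, 7, 1, 1, 1, 1, 1, 1, 1] on {0,…,342}.
n − c = 343 − 19 = 324; sign = (−1)^324 = +1.
Via Zolotarev, sign(π_{323}) = (323|343) = +1.

+1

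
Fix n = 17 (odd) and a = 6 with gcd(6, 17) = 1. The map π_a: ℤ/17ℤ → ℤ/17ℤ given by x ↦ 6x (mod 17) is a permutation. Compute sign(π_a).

Trace 15: π^k(15) = [15, 5, 13, 10, 9, 3, 1] for k=0..6.
Cycle type of π: 16 + 1; total 2 cycles.
sign(π) = (−1)^{n − #cycles} = (−1)^{17−2} = (−1)^15 = -1.
Zolotarev: (6|17) = -1, matching the cycle-count sign.

-1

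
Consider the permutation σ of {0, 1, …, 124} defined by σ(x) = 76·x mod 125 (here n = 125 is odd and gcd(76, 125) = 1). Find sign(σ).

+1

Orbit of 26 under x↦76x: [26, 101, 51, 1, 76]… (length divides ord_125(76)).
The orbit structure of x ↦ 76x mod 125: 45 orbits of sizes [5, 5, 5, 5, 5, 5, 5, 5, 5, 5, 5, 5, 5, 5, 5, 5, 5, 5, 5, 5, 1, 1, 1, 1, 1, 1, 1, 1, 1, 1, 1, 1, 1, 1, 1, 1, 1, 1, 1, 1, 1, 1, 1, 1, 1].
With 45 cycles on 125 points, sign = (−1)^{125−45} = +1.
Zolotarev: (76|125) = +1, matching the cycle-count sign.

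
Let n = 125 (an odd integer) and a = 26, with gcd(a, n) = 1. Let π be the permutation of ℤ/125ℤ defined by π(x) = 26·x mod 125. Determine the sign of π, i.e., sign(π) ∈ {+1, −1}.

Trace 26: π^k(26) = [26, 51, 76, 101, 1] for k=0..4.
Cycle lengths of π_26 on ℤ/125ℤ: [5, 5, 5, 5, 5, 5, 5, 5, 5, 5, 5, 5, 5, 5, 5, 5, 5, 5, 5, 5, 1, 1, 1, 1, 1, 1, 1, 1, 1, 1, 1, 1, 1, 1, 1, 1, 1, 1, 1, 1, 1, 1, 1, 1, 1]; 45 cycles in total.
Σ(ℓ_i−1) = 125−45 = 80; sign = (−1)^80 = +1.

+1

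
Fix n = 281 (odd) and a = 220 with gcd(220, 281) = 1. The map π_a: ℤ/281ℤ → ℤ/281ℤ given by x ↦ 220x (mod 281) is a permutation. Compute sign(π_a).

Start at x=86: 86 → 93 → 228 → 142 → 49 → 102 → 241 → … (one orbit).
Cycle type of π: 40×7 + 1; total 8 cycles.
n − c = 281 − 8 = 273; sign = (−1)^273 = -1.

-1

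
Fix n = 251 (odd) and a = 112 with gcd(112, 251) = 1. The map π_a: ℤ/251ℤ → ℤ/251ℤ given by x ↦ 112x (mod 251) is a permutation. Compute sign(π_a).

+1

Start at x=192: 192 → 169 → 103 → 241 → 135 → 60 → 194 → … (one orbit).
Decompose π into cycles: lengths [125, 125, 1] (3 cycles, including the fixed point 0).
3 cycles on 251: each ℓ→(−1)^(ℓ−1), product (−1)^248 = +1.
Zolotarev: (112|251) = +1, matching the cycle-count sign.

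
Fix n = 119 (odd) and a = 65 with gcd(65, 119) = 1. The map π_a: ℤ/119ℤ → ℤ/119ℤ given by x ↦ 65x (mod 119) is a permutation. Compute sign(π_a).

Orbit of 18 under x↦65x: [18, 99, 9, 109, 64, 114, 32]… (length divides ord_119(65)).
The orbit structure of x ↦ 65x mod 119: 6 orbits of sizes [48, 48, 16, 3, 3, 1].
6 cycles on 119: each ℓ→(−1)^(ℓ−1), product (−1)^113 = -1.
Zolotarev: (65|119) = -1, matching the cycle-count sign.

-1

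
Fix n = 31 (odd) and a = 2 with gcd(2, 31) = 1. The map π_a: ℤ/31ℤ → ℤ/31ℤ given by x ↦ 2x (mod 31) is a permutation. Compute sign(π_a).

Trace 4: π^k(4) = [4, 8, 16, 1, 2] for k=0..4.
Decompose π into cycles: lengths [5, 5, 5, 5, 5, 5, 1] (7 cycles, including the fixed point 0).
sign(π) = (−1)^{n − #cycles} = (−1)^{31−7} = (−1)^24 = +1.

+1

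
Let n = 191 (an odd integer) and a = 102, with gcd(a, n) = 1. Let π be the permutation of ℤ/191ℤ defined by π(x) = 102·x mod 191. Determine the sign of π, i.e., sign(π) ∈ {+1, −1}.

Trace 177: π^k(177) = [177, 100, 77, 23, 54, 160, 85] for k=0..6.
Cycle lengths of π_102 on ℤ/191ℤ: [95, 95, 1]; 3 cycles in total.
With 3 cycles on 191 points, sign = (−1)^{191−3} = +1.

+1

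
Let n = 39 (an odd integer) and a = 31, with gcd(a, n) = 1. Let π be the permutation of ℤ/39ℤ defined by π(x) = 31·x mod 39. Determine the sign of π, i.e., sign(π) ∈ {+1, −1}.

Trace 34: π^k(34) = [34, 1, 31, 25] for k=0..3.
π_31 has 12 disjoint cycles with lengths [4, 4, 4, 4, 4, 4, 4, 4, 4, 1, 1, 1] on {0,…,38}.
12 cycles on 39: each ℓ→(−1)^(ℓ−1), product (−1)^27 = -1.

-1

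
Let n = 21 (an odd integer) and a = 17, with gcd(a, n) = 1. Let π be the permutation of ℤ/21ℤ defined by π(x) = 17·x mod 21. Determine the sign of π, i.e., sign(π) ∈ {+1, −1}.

+1

Start at x=1: 1 → 17 → 16 → 20 → 4 → 5 → 1 (one orbit).
5 cycles of lengths [6, 6, 6, 2, 1].
n − c = 21 − 5 = 16; sign = (−1)^16 = +1.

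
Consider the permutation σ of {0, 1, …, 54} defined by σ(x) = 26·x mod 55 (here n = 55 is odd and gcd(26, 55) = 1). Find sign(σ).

+1

Start at x=26: 26 → 16 → 31 → 36 → 1 → 26 (one orbit).
Decompose π into cycles: lengths [5, 5, 5, 5, 5, 5, 5, 5, 5, 5, 1, 1, 1, 1, 1] (15 cycles, including the fixed point 0).
15 cycles on 55: each ℓ→(−1)^(ℓ−1), product (−1)^40 = +1.
The Jacobi symbol (26|55) = +1 (Zolotarev) agrees.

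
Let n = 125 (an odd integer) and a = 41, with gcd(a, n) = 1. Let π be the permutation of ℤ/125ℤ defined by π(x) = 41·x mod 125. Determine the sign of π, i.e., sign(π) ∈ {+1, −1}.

Trace 71: π^k(71) = [71, 36, 101, 16, 31, 21, 111] for k=0..6.
13 cycles of lengths [25, 25, 25, 25, 5, 5, 5, 5, 1, 1, 1, 1, 1].
13 cycles on 125: each ℓ→(−1)^(ℓ−1), product (−1)^112 = +1.
(41|125)_J = +1 (Zolotarev's lemma cross-check).

+1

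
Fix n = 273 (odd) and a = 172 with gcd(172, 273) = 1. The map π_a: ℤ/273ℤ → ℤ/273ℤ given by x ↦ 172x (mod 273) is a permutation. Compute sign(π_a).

+1

Orbit of 1 under x↦172x: [1, 172, 100]… (length divides ord_273(172)).
Decompose π into cycles: lengths [3, 3, 3, 3, 3, 3, 3, 3, 3, 3, 3, 3, 3, 3, 3, 3, 3, 3, 3, 3, 3, 3, 3, 3, 3, 3, 3, 3, 3, 3, 3, 3, 3, 3, 3, 3, 3, 3, 3, 3, 3, 3, 3, 3, 3, 3, 3, 3, 3, 3, 3, 3, 3, 3, 3, 3, 3, 3, 3, 3, 3, 3, 3, 3, 3, 3, 3, 3, 3, 3, 3, 3, 3, 3, 3, 3, 3, 3, 3, 3, 3, 3, 3, 3, 3, 3, 3, 3, 3, 3, 1, 1, 1] (93 cycles, including the fixed point 0).
273 − 93 = 180 transpositions; sign(π) = (−1)^180 = +1.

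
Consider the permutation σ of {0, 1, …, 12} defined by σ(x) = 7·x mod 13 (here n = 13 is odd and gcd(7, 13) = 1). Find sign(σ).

-1

Orbit of 6 under x↦7x: [6, 3, 8, 4, 2, 1, 7]… (length divides ord_13(7)).
2 cycles of lengths [12, 1].
sign(π) = (−1)^{n − #cycles} = (−1)^{13−2} = (−1)^11 = -1.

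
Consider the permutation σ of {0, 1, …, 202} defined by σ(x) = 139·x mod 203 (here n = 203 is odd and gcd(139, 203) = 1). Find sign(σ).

-1

Orbit of 83 under x↦139x: [83, 169, 146, 197, 181, 190, 20]… (length divides ord_203(139)).
20 cycles of lengths [14, 14, 14, 14, 14, 14, 14, 14, 14, 14, 14, 14, 7, 7, 7, 7, 2, 2, 2, 1].
sign(π) = (−1)^{n − #cycles} = (−1)^{203−20} = (−1)^183 = -1.
Via Zolotarev, sign(π_{139}) = (139|203) = -1.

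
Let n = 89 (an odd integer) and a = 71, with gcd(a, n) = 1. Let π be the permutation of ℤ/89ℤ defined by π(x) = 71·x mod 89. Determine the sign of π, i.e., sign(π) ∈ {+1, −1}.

Start at x=69: 69 → 4 → 17 → 50 → 79 → 2 → 53 → … (one orbit).
π_71 has 3 disjoint cycles with lengths [44, 44, 1] on {0,…,88}.
sign(π) = (−1)^{n − #cycles} = (−1)^{89−3} = (−1)^86 = +1.
(71|89)_J = +1 (Zolotarev's lemma cross-check).

+1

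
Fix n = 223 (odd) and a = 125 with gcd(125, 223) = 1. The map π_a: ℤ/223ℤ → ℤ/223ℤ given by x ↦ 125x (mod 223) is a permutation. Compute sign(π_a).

-1

Orbit of 30 under x↦125x: [30, 182, 4, 54, 60, 141, 8]… (length divides ord_223(125)).
Cycle type of π: 74×3 + 1; total 4 cycles.
With 4 cycles on 223 points, sign = (−1)^{223−4} = -1.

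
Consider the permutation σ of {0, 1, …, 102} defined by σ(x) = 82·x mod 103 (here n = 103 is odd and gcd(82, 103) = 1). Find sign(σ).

+1

Start at x=28: 28 → 30 → 91 → 46 → 64 → 98 → 2 → … (one orbit).
Decompose π into cycles: lengths [51, 51, 1] (3 cycles, including the fixed point 0).
sign(π) = (−1)^{n − #cycles} = (−1)^{103−3} = (−1)^100 = +1.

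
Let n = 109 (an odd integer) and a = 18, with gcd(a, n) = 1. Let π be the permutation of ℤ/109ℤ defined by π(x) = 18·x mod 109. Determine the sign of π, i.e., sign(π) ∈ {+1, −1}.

-1

Orbit of 65 under x↦18x: [65, 80, 23, 87, 40, 66, 98]… (length divides ord_109(18)).
Cycle lengths of π_18 on ℤ/109ℤ: [108, 1]; 2 cycles in total.
109 − 2 = 107 transpositions; sign(π) = (−1)^107 = -1.
Zolotarev: (18|109) = -1, matching the cycle-count sign.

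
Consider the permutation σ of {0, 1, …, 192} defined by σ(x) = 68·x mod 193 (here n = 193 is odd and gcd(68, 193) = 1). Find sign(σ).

Start at x=81: 81 → 104 → 124 → 133 → 166 → 94 → 23 → … (one orbit).
The orbit structure of x ↦ 68x mod 193: 4 orbits of sizes [64, 64, 64, 1].
sign(π) = (−1)^{n − #cycles} = (−1)^{193−4} = (−1)^189 = -1.

-1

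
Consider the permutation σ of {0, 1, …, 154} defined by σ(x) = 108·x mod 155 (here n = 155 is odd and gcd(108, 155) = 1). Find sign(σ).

+1

Trace 108: π^k(108) = [108, 39, 27, 126, 123, 109, 147] for k=0..6.
π_108 has 11 disjoint cycles with lengths [20, 20, 20, 20, 20, 20, 10, 10, 10, 4, 1] on {0,…,154}.
11 cycles on 155: each ℓ→(−1)^(ℓ−1), product (−1)^144 = +1.
Check: (108/155) = +1 by Zolotarev.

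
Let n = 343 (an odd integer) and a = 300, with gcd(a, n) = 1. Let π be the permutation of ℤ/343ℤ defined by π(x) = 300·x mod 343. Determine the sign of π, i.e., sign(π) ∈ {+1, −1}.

Start at x=272: 272 → 309 → 90 → 246 → 55 → 36 → 167 → … (one orbit).
10 cycles of lengths [98, 98, 98, 14, 14, 14, 2, 2, 2, 1].
Σ(ℓ_i−1) = 343−10 = 333; sign = (−1)^333 = -1.
(300|343)_J = -1 (Zolotarev's lemma cross-check).

-1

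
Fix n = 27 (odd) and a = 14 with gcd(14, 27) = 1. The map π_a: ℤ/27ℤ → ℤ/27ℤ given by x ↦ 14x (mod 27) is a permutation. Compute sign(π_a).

Orbit of 1 under x↦14x: [1, 14, 7, 17, 22, 11, 19]… (length divides ord_27(14)).
Cycle type of π: 18 + 6 + 2 + 1; total 4 cycles.
4 cycles on 27: each ℓ→(−1)^(ℓ−1), product (−1)^23 = -1.

-1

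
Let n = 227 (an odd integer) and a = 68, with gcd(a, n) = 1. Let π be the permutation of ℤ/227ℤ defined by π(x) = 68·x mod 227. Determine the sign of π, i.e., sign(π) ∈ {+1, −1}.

-1

Orbit of 184 under x↦68x: [184, 27, 20, 225, 91, 59, 153]… (length divides ord_227(68)).
Cycle lengths of π_68 on ℤ/227ℤ: [226, 1]; 2 cycles in total.
2 cycles on 227: each ℓ→(−1)^(ℓ−1), product (−1)^225 = -1.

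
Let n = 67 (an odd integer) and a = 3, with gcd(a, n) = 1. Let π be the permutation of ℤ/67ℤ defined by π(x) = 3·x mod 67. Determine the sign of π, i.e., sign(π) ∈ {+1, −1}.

-1

Orbit of 1 under x↦3x: [1, 3, 9, 27, 14, 42, 59]… (length divides ord_67(3)).
π_3 has 4 disjoint cycles with lengths [22, 22, 22, 1] on {0,…,66}.
n − c = 67 − 4 = 63; sign = (−1)^63 = -1.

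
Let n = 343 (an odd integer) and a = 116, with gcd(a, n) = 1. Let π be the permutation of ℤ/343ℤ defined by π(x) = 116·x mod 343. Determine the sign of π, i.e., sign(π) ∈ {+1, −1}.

Orbit of 18 under x↦116x: [18, 30, 50, 312, 177, 295, 263]… (length divides ord_343(116)).
Cycle lengths of π_116 on ℤ/343ℤ: [21, 21, 21, 21, 21, 21, 21, 21, 21, 21, 21, 21, 21, 21, 3, 3, 3, 3, 3, 3, 3, 3, 3, 3, 3, 3, 3, 3, 3, 3, 1]; 31 cycles in total.
sign(π) = (−1)^{n − #cycles} = (−1)^{343−31} = (−1)^312 = +1.
Zolotarev: (116|343) = +1, matching the cycle-count sign.

+1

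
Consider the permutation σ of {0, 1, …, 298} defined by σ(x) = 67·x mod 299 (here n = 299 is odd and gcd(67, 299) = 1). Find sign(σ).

Trace 116: π^k(116) = [116, 297, 165, 291, 62, 267, 248] for k=0..6.
Decompose π into cycles: lengths [132, 132, 22, 12, 1] (5 cycles, including the fixed point 0).
Σ(ℓ_i−1) = 299−5 = 294; sign = (−1)^294 = +1.
Zolotarev: (67|299) = +1, matching the cycle-count sign.

+1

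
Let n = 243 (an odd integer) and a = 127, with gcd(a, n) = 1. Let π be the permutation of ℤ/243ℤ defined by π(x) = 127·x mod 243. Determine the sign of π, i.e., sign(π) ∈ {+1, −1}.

+1

Orbit of 28 under x↦127x: [28, 154, 118, 163, 46, 10, 55]… (length divides ord_243(127)).
27 cycles of lengths [27, 27, 27, 27, 27, 27, 9, 9, 9, 9, 9, 9, 3, 3, 3, 3, 3, 3, 1, 1, 1, 1, 1, 1, 1, 1, 1].
243 − 27 = 216 transpositions; sign(π) = (−1)^216 = +1.
Zolotarev: (127|243) = +1, matching the cycle-count sign.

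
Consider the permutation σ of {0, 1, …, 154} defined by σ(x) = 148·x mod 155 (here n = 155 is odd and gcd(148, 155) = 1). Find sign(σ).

Orbit of 73 under x↦148x: [73, 109, 12, 71, 123, 69, 137]… (length divides ord_155(148)).
π_148 has 5 disjoint cycles with lengths [60, 60, 30, 4, 1] on {0,…,154}.
With 5 cycles on 155 points, sign = (−1)^{155−5} = +1.
The Jacobi symbol (148|155) = +1 (Zolotarev) agrees.

+1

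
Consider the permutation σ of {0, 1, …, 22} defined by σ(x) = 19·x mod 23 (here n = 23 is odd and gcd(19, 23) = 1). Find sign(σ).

-1

Trace 15: π^k(15) = [15, 9, 10, 6, 22, 4, 7] for k=0..6.
2 cycles of lengths [22, 1].
n − c = 23 − 2 = 21; sign = (−1)^21 = -1.
The Jacobi symbol (19|23) = -1 (Zolotarev) agrees.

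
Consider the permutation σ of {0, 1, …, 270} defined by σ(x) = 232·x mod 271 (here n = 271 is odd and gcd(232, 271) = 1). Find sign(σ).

Orbit of 232 under x↦232x: [232, 166, 30, 185, 102, 87, 130]… (length divides ord_271(232)).
The orbit structure of x ↦ 232x mod 271: 4 orbits of sizes [90, 90, 90, 1].
4 cycles on 271: each ℓ→(−1)^(ℓ−1), product (−1)^267 = -1.

-1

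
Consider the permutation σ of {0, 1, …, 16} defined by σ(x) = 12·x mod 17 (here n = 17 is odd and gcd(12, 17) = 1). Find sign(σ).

-1

Start at x=10: 10 → 1 → 12 → 8 → 11 → 13 → 3 → … (one orbit).
2 cycles of lengths [16, 1].
Σ(ℓ_i−1) = 17−2 = 15; sign = (−1)^15 = -1.
Check: (12/17) = -1 by Zolotarev.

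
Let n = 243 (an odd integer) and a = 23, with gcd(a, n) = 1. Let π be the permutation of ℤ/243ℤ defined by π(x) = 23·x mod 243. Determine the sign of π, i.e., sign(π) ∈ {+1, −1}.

-1

Trace 148: π^k(148) = [148, 2, 46, 86, 34, 53, 4] for k=0..6.
The orbit structure of x ↦ 23x mod 243: 6 orbits of sizes [162, 54, 18, 6, 2, 1].
243 − 6 = 237 transpositions; sign(π) = (−1)^237 = -1.
Check: (23/243) = -1 by Zolotarev.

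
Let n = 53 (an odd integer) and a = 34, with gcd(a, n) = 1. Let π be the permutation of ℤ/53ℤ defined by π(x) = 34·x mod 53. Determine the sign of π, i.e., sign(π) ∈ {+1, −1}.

-1

Trace 22: π^k(22) = [22, 6, 45, 46, 27, 17, 48] for k=0..6.
π_34 has 2 disjoint cycles with lengths [52, 1] on {0,…,52}.
With 2 cycles on 53 points, sign = (−1)^{53−2} = -1.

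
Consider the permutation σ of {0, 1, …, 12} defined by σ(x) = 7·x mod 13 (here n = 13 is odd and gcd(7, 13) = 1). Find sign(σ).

-1

Start at x=8: 8 → 4 → 2 → 1 → 7 → 10 → 5 → … (one orbit).
Cycle lengths of π_7 on ℤ/13ℤ: [12, 1]; 2 cycles in total.
n − c = 13 − 2 = 11; sign = (−1)^11 = -1.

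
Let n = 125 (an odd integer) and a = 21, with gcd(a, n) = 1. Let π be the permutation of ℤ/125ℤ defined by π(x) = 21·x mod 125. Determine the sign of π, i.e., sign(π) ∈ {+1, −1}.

Orbit of 56 under x↦21x: [56, 51, 71, 116, 61, 31, 26]… (length divides ord_125(21)).
13 cycles of lengths [25, 25, 25, 25, 5, 5, 5, 5, 1, 1, 1, 1, 1].
n − c = 125 − 13 = 112; sign = (−1)^112 = +1.
The Jacobi symbol (21|125) = +1 (Zolotarev) agrees.

+1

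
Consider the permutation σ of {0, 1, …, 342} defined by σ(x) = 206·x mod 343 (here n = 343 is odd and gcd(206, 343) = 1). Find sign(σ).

-1

Start at x=334: 334 → 204 → 178 → 310 → 62 → 81 → 222 → … (one orbit).
Cycle type of π: 294 + 42 + 6 + 1; total 4 cycles.
343 − 4 = 339 transpositions; sign(π) = (−1)^339 = -1.
The Jacobi symbol (206|343) = -1 (Zolotarev) agrees.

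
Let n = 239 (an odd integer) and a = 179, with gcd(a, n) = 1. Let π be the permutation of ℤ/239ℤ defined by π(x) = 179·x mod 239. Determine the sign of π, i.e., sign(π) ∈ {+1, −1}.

Trace 63: π^k(63) = [63, 44, 228, 182, 74, 101, 154] for k=0..6.
Decompose π into cycles: lengths [238, 1] (2 cycles, including the fixed point 0).
sign(π) = (−1)^{n − #cycles} = (−1)^{239−2} = (−1)^237 = -1.
Check: (179/239) = -1 by Zolotarev.

-1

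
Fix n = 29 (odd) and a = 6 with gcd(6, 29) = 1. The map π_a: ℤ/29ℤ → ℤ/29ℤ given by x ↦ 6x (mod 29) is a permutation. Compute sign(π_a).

+1

Orbit of 1 under x↦6x: [1, 6, 7, 13, 20, 4, 24]… (length divides ord_29(6)).
3 cycles of lengths [14, 14, 1].
3 cycles on 29: each ℓ→(−1)^(ℓ−1), product (−1)^26 = +1.
Zolotarev: (6|29) = +1, matching the cycle-count sign.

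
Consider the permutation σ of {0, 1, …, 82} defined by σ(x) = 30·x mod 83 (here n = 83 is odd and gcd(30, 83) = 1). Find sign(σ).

Trace 41: π^k(41) = [41, 68, 48, 29, 40, 38, 61] for k=0..6.
The orbit structure of x ↦ 30x mod 83: 3 orbits of sizes [41, 41, 1].
83 − 3 = 80 transpositions; sign(π) = (−1)^80 = +1.

+1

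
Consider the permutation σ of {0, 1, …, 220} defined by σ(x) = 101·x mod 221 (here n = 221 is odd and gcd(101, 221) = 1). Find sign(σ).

+1

Orbit of 1 under x↦101x: [1, 101, 35, 220, 120, 186]… (length divides ord_221(101)).
43 cycles of lengths [6, 6, 6, 6, 6, 6, 6, 6, 6, 6, 6, 6, 6, 6, 6, 6, 6, 6, 6, 6, 6, 6, 6, 6, 6, 6, 6, 6, 6, 6, 6, 6, 6, 6, 2, 2, 2, 2, 2, 2, 2, 2, 1].
221 − 43 = 178 transpositions; sign(π) = (−1)^178 = +1.
Check: (101/221) = +1 by Zolotarev.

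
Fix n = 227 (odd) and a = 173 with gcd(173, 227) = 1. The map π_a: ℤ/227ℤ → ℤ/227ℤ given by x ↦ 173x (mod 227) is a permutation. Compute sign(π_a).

Trace 75: π^k(75) = [75, 36, 99, 102, 167, 62, 57] for k=0..6.
Cycle lengths of π_173 on ℤ/227ℤ: [113, 113, 1]; 3 cycles in total.
Σ(ℓ_i−1) = 227−3 = 224; sign = (−1)^224 = +1.
Zolotarev: (173|227) = +1, matching the cycle-count sign.

+1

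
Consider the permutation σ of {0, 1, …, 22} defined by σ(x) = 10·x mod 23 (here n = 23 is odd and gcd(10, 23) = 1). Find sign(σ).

Trace 13: π^k(13) = [13, 15, 12, 5, 4, 17, 9] for k=0..6.
2 cycles of lengths [22, 1].
n − c = 23 − 2 = 21; sign = (−1)^21 = -1.
Via Zolotarev, sign(π_{10}) = (10|23) = -1.

-1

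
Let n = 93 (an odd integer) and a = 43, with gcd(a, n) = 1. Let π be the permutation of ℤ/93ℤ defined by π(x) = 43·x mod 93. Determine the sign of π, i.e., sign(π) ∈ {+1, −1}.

Start at x=91: 91 → 7 → 22 → 16 → 37 → 10 → 58 → … (one orbit).
Cycle type of π: 30×3 + 1×3; total 6 cycles.
sign(π) = (−1)^{n − #cycles} = (−1)^{93−6} = (−1)^87 = -1.
Via Zolotarev, sign(π_{43}) = (43|93) = -1.

-1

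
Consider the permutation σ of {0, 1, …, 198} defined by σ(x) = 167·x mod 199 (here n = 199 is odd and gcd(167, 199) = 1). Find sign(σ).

-1

Start at x=185: 185 → 50 → 191 → 57 → 166 → 61 → 38 → … (one orbit).
2 cycles of lengths [198, 1].
Σ(ℓ_i−1) = 199−2 = 197; sign = (−1)^197 = -1.
Check: (167/199) = -1 by Zolotarev.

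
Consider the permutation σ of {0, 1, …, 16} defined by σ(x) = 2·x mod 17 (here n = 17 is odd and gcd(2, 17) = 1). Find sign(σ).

Orbit of 4 under x↦2x: [4, 8, 16, 15, 13, 9, 1]… (length divides ord_17(2)).
Decompose π into cycles: lengths [8, 8, 1] (3 cycles, including the fixed point 0).
Σ(ℓ_i−1) = 17−3 = 14; sign = (−1)^14 = +1.

+1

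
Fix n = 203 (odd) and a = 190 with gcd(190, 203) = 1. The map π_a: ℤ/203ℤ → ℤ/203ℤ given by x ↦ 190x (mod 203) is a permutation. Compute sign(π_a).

+1

Trace 190: π^k(190) = [190, 169, 36, 141, 197, 78, 1] for k=0..6.
35 cycles of lengths [7, 7, 7, 7, 7, 7, 7, 7, 7, 7, 7, 7, 7, 7, 7, 7, 7, 7, 7, 7, 7, 7, 7, 7, 7, 7, 7, 7, 1, 1, 1, 1, 1, 1, 1].
With 35 cycles on 203 points, sign = (−1)^{203−35} = +1.
(190|203)_J = +1 (Zolotarev's lemma cross-check).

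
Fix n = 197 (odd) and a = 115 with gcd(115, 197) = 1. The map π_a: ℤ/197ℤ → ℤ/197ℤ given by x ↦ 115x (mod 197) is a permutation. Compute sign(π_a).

-1

Orbit of 103 under x↦115x: [103, 25, 117, 59, 87, 155, 95]… (length divides ord_197(115)).
Decompose π into cycles: lengths [196, 1] (2 cycles, including the fixed point 0).
Σ(ℓ_i−1) = 197−2 = 195; sign = (−1)^195 = -1.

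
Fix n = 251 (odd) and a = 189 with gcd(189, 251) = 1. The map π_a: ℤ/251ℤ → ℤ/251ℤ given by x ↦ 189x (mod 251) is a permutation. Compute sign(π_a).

+1

Trace 118: π^k(118) = [118, 214, 35, 89, 4, 3, 65] for k=0..6.
3 cycles of lengths [125, 125, 1].
With 3 cycles on 251 points, sign = (−1)^{251−3} = +1.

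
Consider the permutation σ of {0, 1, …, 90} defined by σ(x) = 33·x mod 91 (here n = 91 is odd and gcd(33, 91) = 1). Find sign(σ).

Trace 64: π^k(64) = [64, 19, 81, 34, 30, 80, 1] for k=0..6.
The orbit structure of x ↦ 33x mod 91: 9 orbits of sizes [12, 12, 12, 12, 12, 12, 12, 6, 1].
Σ(ℓ_i−1) = 91−9 = 82; sign = (−1)^82 = +1.

+1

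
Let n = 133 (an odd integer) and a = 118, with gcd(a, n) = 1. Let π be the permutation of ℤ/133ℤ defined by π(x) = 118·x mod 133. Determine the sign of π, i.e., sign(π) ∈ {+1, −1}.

Start at x=104: 104 → 36 → 125 → 120 → 62 → 1 → 118 → … (one orbit).
The orbit structure of x ↦ 118x mod 133: 12 orbits of sizes [18, 18, 18, 18, 18, 18, 9, 9, 2, 2, 2, 1].
n − c = 133 − 12 = 121; sign = (−1)^121 = -1.
(118|133)_J = -1 (Zolotarev's lemma cross-check).

-1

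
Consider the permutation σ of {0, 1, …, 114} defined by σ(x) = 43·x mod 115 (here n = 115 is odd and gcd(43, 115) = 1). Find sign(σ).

Orbit of 103 under x↦43x: [103, 59, 7, 71, 63, 64, 107]… (length divides ord_115(43)).
Cycle type of π: 44×2 + 22 + 4 + 1; total 5 cycles.
115 − 5 = 110 transpositions; sign(π) = (−1)^110 = +1.
The Jacobi symbol (43|115) = +1 (Zolotarev) agrees.

+1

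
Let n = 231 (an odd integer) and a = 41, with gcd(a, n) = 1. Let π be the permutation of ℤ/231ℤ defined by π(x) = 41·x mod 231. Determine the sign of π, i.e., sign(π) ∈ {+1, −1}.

Trace 230: π^k(230) = [230, 190, 167, 148, 62, 1, 41] for k=0..6.
The orbit structure of x ↦ 41x mod 231: 32 orbits of sizes [10, 10, 10, 10, 10, 10, 10, 10, 10, 10, 10, 10, 10, 10, 10, 10, 10, 10, 10, 10, 10, 2, 2, 2, 2, 2, 2, 2, 2, 2, 2, 1].
n − c = 231 − 32 = 199; sign = (−1)^199 = -1.
Check: (41/231) = -1 by Zolotarev.

-1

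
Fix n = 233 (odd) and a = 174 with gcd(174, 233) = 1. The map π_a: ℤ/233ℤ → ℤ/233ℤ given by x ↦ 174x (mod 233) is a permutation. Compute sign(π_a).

-1

Orbit of 146 under x↦174x: [146, 7, 53, 135, 190, 207, 136]… (length divides ord_233(174)).
Cycle lengths of π_174 on ℤ/233ℤ: [232, 1]; 2 cycles in total.
Σ(ℓ_i−1) = 233−2 = 231; sign = (−1)^231 = -1.
Via Zolotarev, sign(π_{174}) = (174|233) = -1.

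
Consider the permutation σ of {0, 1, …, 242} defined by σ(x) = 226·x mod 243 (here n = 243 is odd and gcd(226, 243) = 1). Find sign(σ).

+1

Orbit of 28 under x↦226x: [28, 10, 73, 217, 199, 19, 163]… (length divides ord_243(226)).
The orbit structure of x ↦ 226x mod 243: 27 orbits of sizes [27, 27, 27, 27, 27, 27, 9, 9, 9, 9, 9, 9, 3, 3, 3, 3, 3, 3, 1, 1, 1, 1, 1, 1, 1, 1, 1].
n − c = 243 − 27 = 216; sign = (−1)^216 = +1.
(226|243)_J = +1 (Zolotarev's lemma cross-check).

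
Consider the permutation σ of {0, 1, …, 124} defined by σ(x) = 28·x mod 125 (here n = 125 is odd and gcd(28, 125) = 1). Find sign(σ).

Orbit of 21 under x↦28x: [21, 88, 89, 117, 26, 103, 9]… (length divides ord_125(28)).
Cycle lengths of π_28 on ℤ/125ℤ: [100, 20, 4, 1]; 4 cycles in total.
With 4 cycles on 125 points, sign = (−1)^{125−4} = -1.
Check: (28/125) = -1 by Zolotarev.

-1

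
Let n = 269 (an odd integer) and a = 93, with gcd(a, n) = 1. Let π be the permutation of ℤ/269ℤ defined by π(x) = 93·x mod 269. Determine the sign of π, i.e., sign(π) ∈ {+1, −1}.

+1

Orbit of 61 under x↦93x: [61, 24, 80, 177, 52, 263, 249]… (length divides ord_269(93)).
The orbit structure of x ↦ 93x mod 269: 5 orbits of sizes [67, 67, 67, 67, 1].
5 cycles on 269: each ℓ→(−1)^(ℓ−1), product (−1)^264 = +1.
(93|269)_J = +1 (Zolotarev's lemma cross-check).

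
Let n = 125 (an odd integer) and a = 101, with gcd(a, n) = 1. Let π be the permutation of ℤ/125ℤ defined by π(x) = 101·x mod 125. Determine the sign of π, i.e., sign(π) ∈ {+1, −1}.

+1

Orbit of 51 under x↦101x: [51, 26, 1, 101, 76]… (length divides ord_125(101)).
Decompose π into cycles: lengths [5, 5, 5, 5, 5, 5, 5, 5, 5, 5, 5, 5, 5, 5, 5, 5, 5, 5, 5, 5, 1, 1, 1, 1, 1, 1, 1, 1, 1, 1, 1, 1, 1, 1, 1, 1, 1, 1, 1, 1, 1, 1, 1, 1, 1] (45 cycles, including the fixed point 0).
n − c = 125 − 45 = 80; sign = (−1)^80 = +1.
Via Zolotarev, sign(π_{101}) = (101|125) = +1.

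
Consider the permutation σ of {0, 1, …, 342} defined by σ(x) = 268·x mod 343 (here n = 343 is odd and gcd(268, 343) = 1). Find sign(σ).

Start at x=235: 235 → 211 → 296 → 95 → 78 → 324 → 53 → … (one orbit).
Decompose π into cycles: lengths [147, 147, 21, 21, 3, 3, 1] (7 cycles, including the fixed point 0).
7 cycles on 343: each ℓ→(−1)^(ℓ−1), product (−1)^336 = +1.

+1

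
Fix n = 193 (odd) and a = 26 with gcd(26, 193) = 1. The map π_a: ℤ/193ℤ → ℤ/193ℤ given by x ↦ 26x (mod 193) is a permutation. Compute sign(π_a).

-1

Orbit of 75 under x↦26x: [75, 20, 134, 10, 67, 5, 130]… (length divides ord_193(26)).
Cycle type of π: 192 + 1; total 2 cycles.
sign(π) = (−1)^{n − #cycles} = (−1)^{193−2} = (−1)^191 = -1.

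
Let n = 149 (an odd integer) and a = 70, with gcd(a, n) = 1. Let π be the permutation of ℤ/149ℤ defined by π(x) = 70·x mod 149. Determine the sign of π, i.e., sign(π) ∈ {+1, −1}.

Trace 36: π^k(36) = [36, 136, 133, 72, 123, 117, 144] for k=0..6.
π_70 has 2 disjoint cycles with lengths [148, 1] on {0,…,148}.
sign(π) = (−1)^{n − #cycles} = (−1)^{149−2} = (−1)^147 = -1.

-1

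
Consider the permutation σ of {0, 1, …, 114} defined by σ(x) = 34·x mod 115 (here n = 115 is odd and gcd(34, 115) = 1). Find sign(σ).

Start at x=79: 79 → 41 → 14 → 16 → 84 → 96 → 44 → … (one orbit).
Cycle type of π: 22×5 + 2×2 + 1; total 8 cycles.
8 cycles on 115: each ℓ→(−1)^(ℓ−1), product (−1)^107 = -1.
The Jacobi symbol (34|115) = -1 (Zolotarev) agrees.

-1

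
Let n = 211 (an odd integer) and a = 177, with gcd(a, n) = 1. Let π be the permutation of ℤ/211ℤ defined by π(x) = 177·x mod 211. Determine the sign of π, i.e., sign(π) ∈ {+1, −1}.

Orbit of 43 under x↦177x: [43, 15, 123, 38, 185, 40, 117]… (length divides ord_211(177)).
π_177 has 6 disjoint cycles with lengths [42, 42, 42, 42, 42, 1] on {0,…,210}.
sign(π) = (−1)^{n − #cycles} = (−1)^{211−6} = (−1)^205 = -1.
The Jacobi symbol (177|211) = -1 (Zolotarev) agrees.

-1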